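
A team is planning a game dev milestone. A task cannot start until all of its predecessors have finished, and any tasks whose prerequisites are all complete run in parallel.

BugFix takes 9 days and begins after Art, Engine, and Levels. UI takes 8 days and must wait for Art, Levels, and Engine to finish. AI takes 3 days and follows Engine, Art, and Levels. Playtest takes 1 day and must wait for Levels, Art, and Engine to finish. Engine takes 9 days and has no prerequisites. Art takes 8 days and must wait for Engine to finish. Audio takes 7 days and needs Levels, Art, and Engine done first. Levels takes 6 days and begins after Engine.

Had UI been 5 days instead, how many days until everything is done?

26

Baseline: Engine→Art→BugFix = 9+8+9 = 26 → 26 days.
The longest path through UI is only 25 days, so UI has float 1.
The critical path is still Engine→Art→BugFix; finish is now 26 days.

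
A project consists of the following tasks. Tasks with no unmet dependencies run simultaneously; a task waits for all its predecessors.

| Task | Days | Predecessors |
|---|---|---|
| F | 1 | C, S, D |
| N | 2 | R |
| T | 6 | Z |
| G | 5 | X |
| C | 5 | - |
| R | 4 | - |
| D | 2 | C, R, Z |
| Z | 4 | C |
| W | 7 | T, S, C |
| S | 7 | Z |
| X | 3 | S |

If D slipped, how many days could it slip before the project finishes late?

Critical path: C→Z→S→X→G = 5+4+7+3+5 = 24, so the finish is 24 days.
Longest path through D: 12 days (earliest finish 11, latest finish 23).
So D can slip 23 − 11 = 12 days.

12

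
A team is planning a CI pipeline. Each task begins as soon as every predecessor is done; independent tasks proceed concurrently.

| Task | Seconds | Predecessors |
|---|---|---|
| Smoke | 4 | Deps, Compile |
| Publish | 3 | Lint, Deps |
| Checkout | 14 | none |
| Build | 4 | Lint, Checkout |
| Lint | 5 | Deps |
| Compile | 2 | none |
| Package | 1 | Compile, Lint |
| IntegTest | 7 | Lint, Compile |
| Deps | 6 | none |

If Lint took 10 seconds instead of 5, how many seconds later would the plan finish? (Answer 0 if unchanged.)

Baseline: Deps→Lint→IntegTest = 6+5+7 = 18 → 18 seconds.
Since Lint is critical, the +5 change carries straight to that chain (now 23 seconds).
That remains the longest chain; total 23 seconds.
Change in finish: 23 − 18 = +5 seconds.

5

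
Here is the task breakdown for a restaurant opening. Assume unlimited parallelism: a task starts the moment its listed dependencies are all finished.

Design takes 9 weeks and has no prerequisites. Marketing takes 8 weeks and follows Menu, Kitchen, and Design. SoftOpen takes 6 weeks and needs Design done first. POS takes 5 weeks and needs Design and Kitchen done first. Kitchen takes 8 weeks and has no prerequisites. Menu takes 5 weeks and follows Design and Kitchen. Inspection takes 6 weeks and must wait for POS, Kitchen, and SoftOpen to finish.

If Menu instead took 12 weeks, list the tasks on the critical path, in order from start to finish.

Critical path before the change: Design→Menu→Marketing = 9+5+8 = 22 giving 22 weeks.
Since Menu is critical, the +7 change carries straight to that chain (now 29 weeks).
That remains the longest chain; total 29 weeks.

Design, Menu, Marketing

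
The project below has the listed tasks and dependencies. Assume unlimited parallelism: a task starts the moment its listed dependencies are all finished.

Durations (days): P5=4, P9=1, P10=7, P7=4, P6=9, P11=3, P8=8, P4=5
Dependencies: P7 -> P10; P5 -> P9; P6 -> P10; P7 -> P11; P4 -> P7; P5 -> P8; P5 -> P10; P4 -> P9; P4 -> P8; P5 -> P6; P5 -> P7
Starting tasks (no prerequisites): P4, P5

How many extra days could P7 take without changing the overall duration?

Critical path: P5→P6→P10 = 4+9+7 = 20, so the finish is 20 days.
Longest path through P7: 16 days (earliest finish 9, latest finish 13).
Float = 20 − 16 = 4.

4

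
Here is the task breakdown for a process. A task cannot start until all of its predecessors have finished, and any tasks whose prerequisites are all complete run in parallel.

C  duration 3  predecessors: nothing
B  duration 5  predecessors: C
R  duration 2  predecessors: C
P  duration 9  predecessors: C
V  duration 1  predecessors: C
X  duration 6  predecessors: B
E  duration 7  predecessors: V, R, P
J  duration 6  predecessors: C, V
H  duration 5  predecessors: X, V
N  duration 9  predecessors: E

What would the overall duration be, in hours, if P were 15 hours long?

34

Actual critical path: C→P→E→N = 3+9+7+9 = 28 ⇒ 28 hours.
P lies on that path, so at 15 hours the path becomes 34 hours.
No other chain overtakes it, so the finish is 34 hours.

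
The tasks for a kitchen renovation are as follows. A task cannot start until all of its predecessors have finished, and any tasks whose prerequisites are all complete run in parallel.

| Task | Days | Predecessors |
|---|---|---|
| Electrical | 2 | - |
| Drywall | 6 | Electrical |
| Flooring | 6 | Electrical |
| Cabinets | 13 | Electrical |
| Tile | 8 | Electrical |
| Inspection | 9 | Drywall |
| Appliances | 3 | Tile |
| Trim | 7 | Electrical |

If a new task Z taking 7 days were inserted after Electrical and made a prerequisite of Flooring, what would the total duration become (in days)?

Originally the schedule takes 17 days.
With Z inserted, Flooring now waits for max(Electrical, Z).
New critical path: Electrical→Drywall→Inspection = 2+6+9 = 17 ⇒ 17 days.

17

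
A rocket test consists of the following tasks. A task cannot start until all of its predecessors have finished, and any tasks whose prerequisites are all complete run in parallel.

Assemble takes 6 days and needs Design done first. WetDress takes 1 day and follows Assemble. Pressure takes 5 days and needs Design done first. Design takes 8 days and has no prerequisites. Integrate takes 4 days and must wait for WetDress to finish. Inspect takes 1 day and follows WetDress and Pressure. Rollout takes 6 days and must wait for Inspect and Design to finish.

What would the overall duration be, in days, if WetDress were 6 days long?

The binding path is Design→Assemble→WetDress→Inspect→Rollout = 8+6+1+1+6 = 22; finish at 22 days.
WetDress lies on that path, so at 6 days the path becomes 27 days.
The critical path is still Design→Assemble→WetDress→Inspect→Rollout; finish is now 27 days.

27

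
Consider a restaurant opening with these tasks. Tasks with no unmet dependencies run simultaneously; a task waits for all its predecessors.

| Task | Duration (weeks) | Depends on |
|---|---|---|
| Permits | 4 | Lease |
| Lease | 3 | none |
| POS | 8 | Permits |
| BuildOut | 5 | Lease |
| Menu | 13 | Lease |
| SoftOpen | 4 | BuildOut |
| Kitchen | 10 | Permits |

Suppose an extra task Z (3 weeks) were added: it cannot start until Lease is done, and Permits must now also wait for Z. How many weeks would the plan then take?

Originally the plan takes 17 weeks.
With Z inserted, Permits now waits for max(Lease, Z).
New critical path: Lease→Z→Permits→Kitchen = 3+3+4+10 = 20 ⇒ 20 weeks.

20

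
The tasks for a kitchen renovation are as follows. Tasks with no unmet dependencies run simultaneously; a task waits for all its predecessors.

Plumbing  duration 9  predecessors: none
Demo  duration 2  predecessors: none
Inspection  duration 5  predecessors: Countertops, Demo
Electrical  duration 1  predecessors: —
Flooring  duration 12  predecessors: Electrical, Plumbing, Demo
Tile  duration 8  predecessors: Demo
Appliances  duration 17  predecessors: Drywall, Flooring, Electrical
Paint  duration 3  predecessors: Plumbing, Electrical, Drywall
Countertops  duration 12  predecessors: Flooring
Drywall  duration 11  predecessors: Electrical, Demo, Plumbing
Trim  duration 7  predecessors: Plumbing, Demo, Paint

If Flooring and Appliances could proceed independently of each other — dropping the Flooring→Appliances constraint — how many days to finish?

38

Before: longest chain Plumbing→Flooring→Countertops→Inspection = 9+12+12+5 = 38, finish 38.
Without Flooring→Appliances, Appliances's earliest start moves from 21 to 20.
After: Plumbing→Flooring→Countertops→Inspection = 9+12+12+5 = 38 → 38 days.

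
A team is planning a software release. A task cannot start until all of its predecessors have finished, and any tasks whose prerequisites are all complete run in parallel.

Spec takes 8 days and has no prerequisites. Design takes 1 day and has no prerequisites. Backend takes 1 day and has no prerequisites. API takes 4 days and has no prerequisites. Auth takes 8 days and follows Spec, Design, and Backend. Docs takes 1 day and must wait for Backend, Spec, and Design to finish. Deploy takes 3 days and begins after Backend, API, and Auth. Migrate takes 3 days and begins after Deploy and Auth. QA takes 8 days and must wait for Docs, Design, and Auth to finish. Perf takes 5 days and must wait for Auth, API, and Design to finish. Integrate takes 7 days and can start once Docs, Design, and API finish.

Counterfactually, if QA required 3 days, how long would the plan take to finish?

22

Actual critical path: Spec→Auth→QA = 8+8+8 = 24 ⇒ 24 days.
QA lies on that path, so at 3 days the path becomes 19 days.
New critical path: Spec→Auth→Deploy→Migrate = 8+8+3+3 = 22 ⇒ 22 days.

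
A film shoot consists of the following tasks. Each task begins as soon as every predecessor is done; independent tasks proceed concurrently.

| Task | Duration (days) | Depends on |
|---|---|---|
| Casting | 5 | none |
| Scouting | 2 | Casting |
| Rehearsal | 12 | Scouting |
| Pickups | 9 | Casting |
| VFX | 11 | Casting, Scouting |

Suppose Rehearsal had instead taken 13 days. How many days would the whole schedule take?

20

Baseline: Casting→Scouting→Rehearsal = 5+2+12 = 19 → 19 days.
Since Rehearsal is critical, the +1 change carries straight to that chain (now 20 days).
No other chain overtakes it, so the finish is 20 days.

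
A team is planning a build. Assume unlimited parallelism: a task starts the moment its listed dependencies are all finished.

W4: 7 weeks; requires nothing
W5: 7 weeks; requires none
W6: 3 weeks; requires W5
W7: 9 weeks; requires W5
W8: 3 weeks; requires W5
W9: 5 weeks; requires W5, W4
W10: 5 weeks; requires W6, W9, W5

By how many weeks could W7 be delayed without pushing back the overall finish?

1

The longest chain is W4→W9→W10 = 7+5+5 = 17; overall finish 17 weeks.
Longest path through W7: 16 weeks (earliest finish 16, latest finish 17).
So W7 can slip 17 − 16 = 1 week.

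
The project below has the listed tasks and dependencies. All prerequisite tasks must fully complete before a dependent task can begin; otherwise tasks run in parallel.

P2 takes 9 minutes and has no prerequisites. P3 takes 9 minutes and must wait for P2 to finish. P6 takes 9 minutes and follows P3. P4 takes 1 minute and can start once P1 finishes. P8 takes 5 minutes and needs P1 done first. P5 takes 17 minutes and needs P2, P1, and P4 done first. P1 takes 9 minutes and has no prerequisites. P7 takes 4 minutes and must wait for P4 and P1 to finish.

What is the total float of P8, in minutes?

13

The longest chain is P1→P4→P5 = 9+1+17 = 27; overall finish 27 minutes.
Longest path through P8: 14 minutes (earliest finish 14, latest finish 27).
So P8 can slip 27 − 14 = 13 minutes.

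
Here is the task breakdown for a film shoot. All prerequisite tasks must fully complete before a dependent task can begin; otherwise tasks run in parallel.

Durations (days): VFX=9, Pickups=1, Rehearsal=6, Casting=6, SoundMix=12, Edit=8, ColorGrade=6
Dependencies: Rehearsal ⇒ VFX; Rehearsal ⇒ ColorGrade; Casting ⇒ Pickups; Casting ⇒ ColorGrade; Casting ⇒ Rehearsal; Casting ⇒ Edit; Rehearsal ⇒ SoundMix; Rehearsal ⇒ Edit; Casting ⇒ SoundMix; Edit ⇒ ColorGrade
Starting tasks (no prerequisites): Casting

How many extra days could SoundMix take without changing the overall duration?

The longest chain is Casting→Rehearsal→Edit→ColorGrade = 6+6+8+6 = 26; overall finish 26 days.
The longest chain containing SoundMix totals 24 days.
Slack of SoundMix = 14 − 12 = 2 days.

2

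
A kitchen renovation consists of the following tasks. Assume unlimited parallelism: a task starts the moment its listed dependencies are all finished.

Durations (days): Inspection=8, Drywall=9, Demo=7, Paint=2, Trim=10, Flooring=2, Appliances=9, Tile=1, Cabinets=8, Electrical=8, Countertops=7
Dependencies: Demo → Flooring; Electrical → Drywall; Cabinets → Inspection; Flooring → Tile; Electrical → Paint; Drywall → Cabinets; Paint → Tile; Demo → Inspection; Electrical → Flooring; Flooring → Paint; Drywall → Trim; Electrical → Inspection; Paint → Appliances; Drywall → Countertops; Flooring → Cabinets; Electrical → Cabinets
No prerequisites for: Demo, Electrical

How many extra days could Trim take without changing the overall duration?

Electrical→Drywall→Cabinets→Inspection = 8+9+8+8 = 33 sets the makespan at 33 days.
Trim finishes as early as 27 and must finish by 33.
Slack of Trim = 23 − 17 = 6 days.

6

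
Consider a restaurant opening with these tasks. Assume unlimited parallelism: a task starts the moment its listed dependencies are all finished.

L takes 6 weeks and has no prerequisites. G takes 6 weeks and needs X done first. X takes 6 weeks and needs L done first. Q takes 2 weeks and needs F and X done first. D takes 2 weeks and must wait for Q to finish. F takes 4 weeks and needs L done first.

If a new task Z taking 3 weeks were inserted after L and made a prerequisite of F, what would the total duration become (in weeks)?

18

Originally the restaurant opening takes 18 weeks.
With Z inserted, F now waits for max(L, Z).
New critical path: L→X→G = 6+6+6 = 18 ⇒ 18 weeks.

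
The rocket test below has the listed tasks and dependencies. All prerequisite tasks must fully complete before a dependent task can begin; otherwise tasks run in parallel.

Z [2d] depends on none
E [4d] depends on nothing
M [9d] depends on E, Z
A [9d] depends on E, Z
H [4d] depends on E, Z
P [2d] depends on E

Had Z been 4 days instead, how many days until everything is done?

13

The binding path is E→M = 4+9 = 13; finish at 13 days.
Z is off the critical path — its longest chain is 11 days, giving 2 of slack.
The binding chain switches to Z→M = 4+9 = 13; finish 13 days.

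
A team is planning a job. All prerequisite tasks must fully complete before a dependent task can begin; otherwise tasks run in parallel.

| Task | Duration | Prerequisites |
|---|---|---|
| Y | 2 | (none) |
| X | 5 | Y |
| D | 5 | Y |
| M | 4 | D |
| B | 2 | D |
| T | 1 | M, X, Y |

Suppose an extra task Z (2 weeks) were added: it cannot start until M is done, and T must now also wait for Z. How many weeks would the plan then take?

Originally the plan takes 12 weeks.
With Z inserted, T now waits for max(M, X, Y, Z).
New critical path: Y→D→M→Z→T = 2+5+4+2+1 = 14 ⇒ 14 weeks.

14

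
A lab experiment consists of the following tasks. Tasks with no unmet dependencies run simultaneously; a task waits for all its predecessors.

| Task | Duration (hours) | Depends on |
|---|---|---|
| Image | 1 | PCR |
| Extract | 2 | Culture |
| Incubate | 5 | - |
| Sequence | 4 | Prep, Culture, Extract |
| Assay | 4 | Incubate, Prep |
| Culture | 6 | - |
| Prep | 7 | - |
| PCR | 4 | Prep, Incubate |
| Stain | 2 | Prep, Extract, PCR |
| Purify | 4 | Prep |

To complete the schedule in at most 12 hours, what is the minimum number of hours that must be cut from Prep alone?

1

Current finish: 13 hours; target: 12.
Prep is on every critical path, so each hour cut from Prep cuts the finish by one (this holds down to a finish of 12).
Need 13 − 12 = 1 hour off Prep → Prep becomes 6 hours, finish becomes 12.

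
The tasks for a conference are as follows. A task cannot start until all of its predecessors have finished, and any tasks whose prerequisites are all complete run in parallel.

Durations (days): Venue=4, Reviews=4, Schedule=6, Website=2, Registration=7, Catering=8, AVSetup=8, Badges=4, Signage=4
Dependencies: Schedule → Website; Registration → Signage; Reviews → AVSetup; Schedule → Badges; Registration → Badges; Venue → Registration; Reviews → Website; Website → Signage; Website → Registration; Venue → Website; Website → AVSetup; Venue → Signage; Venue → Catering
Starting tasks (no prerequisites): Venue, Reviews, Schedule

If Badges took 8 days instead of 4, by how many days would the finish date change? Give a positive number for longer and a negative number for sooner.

As given, the longest chain is Schedule→Website→Registration→Badges = 6+2+7+4 = 19, so the finish is 19 days.
Badges lies on that path, so at 8 days the path becomes 23 days.
No other chain overtakes it, so the finish is 23 days.
Change in finish: 23 − 19 = +4 days.

4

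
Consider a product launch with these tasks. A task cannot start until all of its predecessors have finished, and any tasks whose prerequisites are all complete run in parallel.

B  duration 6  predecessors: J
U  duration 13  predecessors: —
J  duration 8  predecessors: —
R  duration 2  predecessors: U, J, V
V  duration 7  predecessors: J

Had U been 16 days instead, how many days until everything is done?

18

As given, the longest chain is J→V→R = 8+7+2 = 17, so the finish is 17 days.
U is off the critical path — its longest chain is 15 days, giving 2 of slack.
New critical path: U→R = 16+2 = 18 ⇒ 18 days.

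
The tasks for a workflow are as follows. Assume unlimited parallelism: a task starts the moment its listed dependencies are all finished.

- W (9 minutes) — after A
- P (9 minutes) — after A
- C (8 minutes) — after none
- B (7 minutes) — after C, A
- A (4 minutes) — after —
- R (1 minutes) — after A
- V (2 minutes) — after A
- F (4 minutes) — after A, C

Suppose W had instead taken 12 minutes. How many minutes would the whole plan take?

Baseline: C→B = 8+7 = 15 → 15 minutes.
W has 2 minutes of float (longest path through it is 13).
Now A→W = 4+12 = 16 is longest, so the finish becomes 16 minutes.

16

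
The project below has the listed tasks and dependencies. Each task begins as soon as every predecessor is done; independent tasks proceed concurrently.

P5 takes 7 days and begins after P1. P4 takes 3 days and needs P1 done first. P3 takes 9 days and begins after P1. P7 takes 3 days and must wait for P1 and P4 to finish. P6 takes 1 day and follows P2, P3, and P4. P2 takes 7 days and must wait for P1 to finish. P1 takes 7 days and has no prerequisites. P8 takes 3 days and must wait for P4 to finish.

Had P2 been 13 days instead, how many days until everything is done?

21

Baseline: P1→P3→P6 = 7+9+1 = 17 → 17 days.
The longest path through P2 is only 15 days, so P2 has float 2.
Now P1→P2→P6 = 7+13+1 = 21 is longest, so the finish becomes 21 days.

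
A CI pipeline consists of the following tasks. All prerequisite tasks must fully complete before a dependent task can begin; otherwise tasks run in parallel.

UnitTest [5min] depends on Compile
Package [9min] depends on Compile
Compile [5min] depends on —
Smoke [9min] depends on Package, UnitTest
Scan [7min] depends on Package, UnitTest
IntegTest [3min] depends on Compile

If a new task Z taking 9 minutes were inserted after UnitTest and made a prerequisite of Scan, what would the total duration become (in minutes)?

26

Originally the job takes 23 minutes.
With Z inserted, Scan now waits for max(Package, UnitTest, Z).
New critical path: Compile→UnitTest→Z→Scan = 5+5+9+7 = 26 ⇒ 26 minutes.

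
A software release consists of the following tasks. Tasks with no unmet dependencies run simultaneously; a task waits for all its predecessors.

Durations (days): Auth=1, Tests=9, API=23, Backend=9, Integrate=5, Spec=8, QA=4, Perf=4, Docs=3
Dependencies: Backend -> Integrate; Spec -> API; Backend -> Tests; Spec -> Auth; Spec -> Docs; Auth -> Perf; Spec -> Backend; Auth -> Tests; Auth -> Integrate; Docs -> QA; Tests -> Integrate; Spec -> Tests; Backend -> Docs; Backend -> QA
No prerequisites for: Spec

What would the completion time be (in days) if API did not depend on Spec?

31

With the dependency in place, Spec→Backend→Tests→Integrate = 8+9+9+5 = 31 sets the finish at 31 days.
Without Spec→API, API's earliest start moves from 8 to 0.
New critical path: Spec→Backend→Tests→Integrate = 8+9+9+5 = 31 ⇒ 31 days.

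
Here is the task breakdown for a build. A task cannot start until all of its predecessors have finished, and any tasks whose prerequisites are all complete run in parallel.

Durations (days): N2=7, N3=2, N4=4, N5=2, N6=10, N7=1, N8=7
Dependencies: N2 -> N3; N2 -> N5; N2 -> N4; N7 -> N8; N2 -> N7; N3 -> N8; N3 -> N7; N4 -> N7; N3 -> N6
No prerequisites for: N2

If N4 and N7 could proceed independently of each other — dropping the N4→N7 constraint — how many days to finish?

19

Before: longest chain N2→N3→N6 = 7+2+10 = 19, finish 19.
Without N4→N7, N7's earliest start moves from 11 to 9.
After: N2→N3→N6 = 7+2+10 = 19 → 19 days.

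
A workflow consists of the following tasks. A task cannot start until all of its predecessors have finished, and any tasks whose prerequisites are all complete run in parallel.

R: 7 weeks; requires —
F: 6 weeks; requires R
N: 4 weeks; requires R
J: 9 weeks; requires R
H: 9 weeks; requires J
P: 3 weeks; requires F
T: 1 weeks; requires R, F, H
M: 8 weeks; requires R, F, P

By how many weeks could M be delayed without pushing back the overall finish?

R→J→H→T = 7+9+9+1 = 26 sets the makespan at 26 weeks.
Longest path through M: 24 weeks (earliest finish 24, latest finish 26).
Float = 26 − 24 = 2.

2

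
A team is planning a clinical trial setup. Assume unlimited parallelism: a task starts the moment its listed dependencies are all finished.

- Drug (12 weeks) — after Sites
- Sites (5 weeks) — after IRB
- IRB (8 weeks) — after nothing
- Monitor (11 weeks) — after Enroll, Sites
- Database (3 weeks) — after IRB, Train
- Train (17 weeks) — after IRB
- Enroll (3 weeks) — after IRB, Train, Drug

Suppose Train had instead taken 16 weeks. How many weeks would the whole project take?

Actual critical path: IRB→Train→Enroll→Monitor = 8+17+3+11 = 39 ⇒ 39 weeks.
Since Train is critical, the -1 change carries straight to that chain (now 38 weeks).
New critical path: IRB→Sites→Drug→Enroll→Monitor = 8+5+12+3+11 = 39 ⇒ 39 weeks.

39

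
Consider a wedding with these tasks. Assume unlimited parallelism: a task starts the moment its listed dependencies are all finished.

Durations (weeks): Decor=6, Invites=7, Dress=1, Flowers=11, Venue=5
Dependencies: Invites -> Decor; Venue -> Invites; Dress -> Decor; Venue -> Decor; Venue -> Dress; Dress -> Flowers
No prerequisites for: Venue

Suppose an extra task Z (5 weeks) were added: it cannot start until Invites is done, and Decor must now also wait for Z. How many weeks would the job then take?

Originally the job takes 18 weeks.
With Z inserted, Decor now waits for max(Invites, Venue, Dress, Z).
New critical path: Venue→Invites→Z→Decor = 5+7+5+6 = 23 ⇒ 23 weeks.

23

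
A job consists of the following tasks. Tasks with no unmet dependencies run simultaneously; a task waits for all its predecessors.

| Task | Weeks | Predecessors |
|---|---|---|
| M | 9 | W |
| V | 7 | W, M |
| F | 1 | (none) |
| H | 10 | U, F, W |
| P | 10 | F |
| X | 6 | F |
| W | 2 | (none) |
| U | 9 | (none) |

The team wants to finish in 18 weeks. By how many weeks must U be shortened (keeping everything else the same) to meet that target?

Current finish: 19 weeks; target: 18.
U is on every critical path, so each week cut from U cuts the finish by one (this holds down to a finish of 18).
Need 19 − 18 = 1 week off U → U becomes 8 weeks, finish becomes 18.

1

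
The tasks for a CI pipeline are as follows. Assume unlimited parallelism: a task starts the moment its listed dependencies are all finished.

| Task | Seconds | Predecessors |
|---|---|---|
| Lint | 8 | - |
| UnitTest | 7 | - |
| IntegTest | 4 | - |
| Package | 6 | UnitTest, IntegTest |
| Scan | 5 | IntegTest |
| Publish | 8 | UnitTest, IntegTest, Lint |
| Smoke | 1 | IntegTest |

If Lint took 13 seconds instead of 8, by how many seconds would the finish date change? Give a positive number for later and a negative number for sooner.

5

Critical path before the change: Lint→Publish = 8+8 = 16 giving 16 seconds.
Lint lies on that path, so at 13 seconds the path becomes 21 seconds.
The critical path is still Lint→Publish; finish is now 21 seconds.
Change in finish: 21 − 16 = +5 seconds.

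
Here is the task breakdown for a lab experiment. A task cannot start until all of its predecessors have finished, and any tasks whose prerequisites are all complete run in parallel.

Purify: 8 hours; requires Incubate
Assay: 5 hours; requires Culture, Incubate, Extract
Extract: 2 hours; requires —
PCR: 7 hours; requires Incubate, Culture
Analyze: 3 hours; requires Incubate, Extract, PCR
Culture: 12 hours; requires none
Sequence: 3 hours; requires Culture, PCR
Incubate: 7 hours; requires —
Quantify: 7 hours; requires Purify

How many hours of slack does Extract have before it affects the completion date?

Critical path: Culture→PCR→Sequence = 12+7+3 = 22, so the finish is 22 hours.
Longest path through Extract: 7 hours (earliest finish 2, latest finish 17).
Slack of Extract = 15 − 0 = 15 hours.

15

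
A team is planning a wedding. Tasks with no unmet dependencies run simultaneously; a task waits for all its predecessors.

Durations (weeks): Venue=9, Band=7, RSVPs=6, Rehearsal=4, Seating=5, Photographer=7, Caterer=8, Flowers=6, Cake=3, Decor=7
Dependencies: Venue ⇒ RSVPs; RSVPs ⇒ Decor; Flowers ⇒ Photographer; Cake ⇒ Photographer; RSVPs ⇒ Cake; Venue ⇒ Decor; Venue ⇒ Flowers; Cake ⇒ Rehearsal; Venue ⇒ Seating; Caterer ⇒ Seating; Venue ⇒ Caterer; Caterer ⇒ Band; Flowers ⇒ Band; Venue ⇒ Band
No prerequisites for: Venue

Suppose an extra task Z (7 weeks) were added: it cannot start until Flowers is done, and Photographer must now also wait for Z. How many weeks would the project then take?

Originally the project takes 25 weeks.
With Z inserted, Photographer now waits for max(Flowers, Cake, Z).
New critical path: Venue→Flowers→Z→Photographer = 9+6+7+7 = 29 ⇒ 29 weeks.

29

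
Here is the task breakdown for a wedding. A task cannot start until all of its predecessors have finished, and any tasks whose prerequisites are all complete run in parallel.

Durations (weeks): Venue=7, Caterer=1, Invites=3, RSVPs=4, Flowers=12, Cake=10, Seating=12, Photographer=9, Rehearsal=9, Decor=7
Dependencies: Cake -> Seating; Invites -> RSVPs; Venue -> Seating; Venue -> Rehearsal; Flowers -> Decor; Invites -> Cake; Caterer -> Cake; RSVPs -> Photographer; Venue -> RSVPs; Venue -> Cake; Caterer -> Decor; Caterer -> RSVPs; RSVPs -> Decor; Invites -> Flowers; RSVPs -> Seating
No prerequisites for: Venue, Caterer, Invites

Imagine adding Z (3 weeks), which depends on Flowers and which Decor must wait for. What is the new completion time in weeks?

Originally the project takes 29 weeks.
With Z inserted, Decor now waits for max(Flowers, Caterer, RSVPs, Z).
New critical path: Venue→Cake→Seating = 7+10+12 = 29 ⇒ 29 weeks.

29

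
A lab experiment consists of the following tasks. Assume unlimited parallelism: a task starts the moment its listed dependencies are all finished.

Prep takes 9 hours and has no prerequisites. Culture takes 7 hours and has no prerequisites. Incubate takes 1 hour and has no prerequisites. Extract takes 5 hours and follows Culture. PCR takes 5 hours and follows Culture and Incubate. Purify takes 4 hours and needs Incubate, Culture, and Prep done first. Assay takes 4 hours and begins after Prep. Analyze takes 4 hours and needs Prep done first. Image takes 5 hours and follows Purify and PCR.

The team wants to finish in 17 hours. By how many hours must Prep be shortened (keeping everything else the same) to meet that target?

1

Current finish: 18 hours; target: 17.
Prep is on every critical path, so each hour cut from Prep cuts the finish by one (this holds down to a finish of 17).
Need 18 − 17 = 1 hour off Prep → Prep becomes 8 hours, finish becomes 17.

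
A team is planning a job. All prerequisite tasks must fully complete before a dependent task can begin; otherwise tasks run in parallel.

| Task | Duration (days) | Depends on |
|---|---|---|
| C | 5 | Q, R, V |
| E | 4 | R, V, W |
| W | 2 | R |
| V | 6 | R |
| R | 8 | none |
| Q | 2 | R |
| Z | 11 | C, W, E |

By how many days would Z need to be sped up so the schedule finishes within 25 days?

Current finish: 30 days; target: 25.
Z is on every critical path, so each day cut from Z cuts the finish by one (this holds down to a finish of 20).
Need 30 − 25 = 5 days off Z → Z becomes 6 days, finish becomes 25.

5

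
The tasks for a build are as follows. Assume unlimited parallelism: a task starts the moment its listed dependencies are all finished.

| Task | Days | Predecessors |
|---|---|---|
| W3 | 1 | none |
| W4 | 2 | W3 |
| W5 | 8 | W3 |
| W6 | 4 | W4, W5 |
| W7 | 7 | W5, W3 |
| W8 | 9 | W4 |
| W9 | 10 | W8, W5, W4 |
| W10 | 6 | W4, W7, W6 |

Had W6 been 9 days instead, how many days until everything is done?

Baseline: W3→W4→W8→W9 = 1+2+9+10 = 22 → 22 days.
W6 has 3 days of float (longest path through it is 19).
New critical path: W3→W5→W6→W10 = 1+8+9+6 = 24 ⇒ 24 days.

24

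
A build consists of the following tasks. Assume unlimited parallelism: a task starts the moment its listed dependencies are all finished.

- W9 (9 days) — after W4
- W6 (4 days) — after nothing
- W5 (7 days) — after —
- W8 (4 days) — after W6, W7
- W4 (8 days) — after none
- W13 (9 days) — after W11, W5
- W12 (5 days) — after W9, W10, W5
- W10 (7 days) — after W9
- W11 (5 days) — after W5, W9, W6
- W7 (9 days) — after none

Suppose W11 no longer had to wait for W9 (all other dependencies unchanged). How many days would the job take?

29

Original critical path: W4→W9→W11→W13 = 8+9+5+9 = 31 ⇒ 31 days.
Without W9→W11, W11's earliest start moves from 17 to 7.
After: W4→W9→W10→W12 = 8+9+7+5 = 29 → 29 days.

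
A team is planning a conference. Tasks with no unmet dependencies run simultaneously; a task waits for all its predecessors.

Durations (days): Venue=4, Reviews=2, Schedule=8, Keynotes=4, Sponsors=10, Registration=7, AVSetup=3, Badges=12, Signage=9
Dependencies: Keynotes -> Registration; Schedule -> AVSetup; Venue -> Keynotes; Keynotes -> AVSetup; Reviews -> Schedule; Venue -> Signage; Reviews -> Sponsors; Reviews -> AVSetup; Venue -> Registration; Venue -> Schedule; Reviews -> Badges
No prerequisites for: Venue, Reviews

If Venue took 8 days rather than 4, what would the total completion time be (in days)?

19

The binding path is Venue→Schedule→AVSetup = 4+8+3 = 15; finish at 15 days.
Venue lies on that path, so at 8 days the path becomes 19 days.
That remains the longest chain; total 19 days.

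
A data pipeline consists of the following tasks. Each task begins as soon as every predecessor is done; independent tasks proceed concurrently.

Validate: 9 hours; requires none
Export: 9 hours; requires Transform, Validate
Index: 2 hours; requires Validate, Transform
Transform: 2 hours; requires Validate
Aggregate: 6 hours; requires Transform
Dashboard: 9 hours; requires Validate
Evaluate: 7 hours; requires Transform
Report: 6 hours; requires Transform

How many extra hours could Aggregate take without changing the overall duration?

3

Critical path: Validate→Transform→Export = 9+2+9 = 20, so the finish is 20 hours.
Longest path through Aggregate: 17 hours (earliest finish 17, latest finish 20).
So Aggregate can slip 20 − 17 = 3 hours.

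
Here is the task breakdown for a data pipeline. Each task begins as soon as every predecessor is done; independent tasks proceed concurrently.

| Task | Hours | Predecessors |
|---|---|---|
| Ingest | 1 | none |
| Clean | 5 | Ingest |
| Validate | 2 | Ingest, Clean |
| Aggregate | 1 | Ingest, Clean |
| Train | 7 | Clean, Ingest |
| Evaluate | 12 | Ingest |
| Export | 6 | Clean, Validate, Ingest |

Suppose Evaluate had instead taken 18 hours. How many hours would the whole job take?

Critical path before the change: Ingest→Clean→Validate→Export = 1+5+2+6 = 14 giving 14 hours.
Evaluate is off the critical path — its longest chain is 13 hours, giving 1 of slack.
New critical path: Ingest→Evaluate = 1+18 = 19 ⇒ 19 hours.

19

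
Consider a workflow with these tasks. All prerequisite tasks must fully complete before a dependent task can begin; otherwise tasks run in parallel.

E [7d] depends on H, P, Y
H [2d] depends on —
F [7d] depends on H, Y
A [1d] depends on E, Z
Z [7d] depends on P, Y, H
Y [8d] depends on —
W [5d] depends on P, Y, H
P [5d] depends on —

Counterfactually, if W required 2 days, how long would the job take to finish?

Actual critical path: Y→E→A = 8+7+1 = 16 ⇒ 16 days.
W has 3 days of float (longest path through it is 13).
That remains the longest chain; total 16 days.

16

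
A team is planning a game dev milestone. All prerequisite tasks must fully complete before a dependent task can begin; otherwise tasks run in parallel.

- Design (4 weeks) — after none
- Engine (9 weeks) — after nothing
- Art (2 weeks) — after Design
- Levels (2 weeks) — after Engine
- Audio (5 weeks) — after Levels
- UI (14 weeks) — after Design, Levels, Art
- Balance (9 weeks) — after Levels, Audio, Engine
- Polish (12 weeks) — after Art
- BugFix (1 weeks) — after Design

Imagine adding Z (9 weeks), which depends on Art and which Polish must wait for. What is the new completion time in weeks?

27

Originally the job takes 25 weeks.
With Z inserted, Polish now waits for max(Art, Z).
New critical path: Design→Art→Z→Polish = 4+2+9+12 = 27 ⇒ 27 weeks.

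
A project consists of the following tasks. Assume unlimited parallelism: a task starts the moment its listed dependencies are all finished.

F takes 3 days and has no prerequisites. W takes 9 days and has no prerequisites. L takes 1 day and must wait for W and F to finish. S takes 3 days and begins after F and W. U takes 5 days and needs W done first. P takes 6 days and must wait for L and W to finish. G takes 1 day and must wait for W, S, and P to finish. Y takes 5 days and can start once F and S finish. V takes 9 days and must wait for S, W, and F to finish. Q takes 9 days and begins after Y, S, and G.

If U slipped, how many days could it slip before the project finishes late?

The longest chain is W→L→P→G→Q = 9+1+6+1+9 = 26; overall finish 26 days.
Longest path through U: 14 days (earliest finish 14, latest finish 26).
So U can slip 26 − 14 = 12 days.

12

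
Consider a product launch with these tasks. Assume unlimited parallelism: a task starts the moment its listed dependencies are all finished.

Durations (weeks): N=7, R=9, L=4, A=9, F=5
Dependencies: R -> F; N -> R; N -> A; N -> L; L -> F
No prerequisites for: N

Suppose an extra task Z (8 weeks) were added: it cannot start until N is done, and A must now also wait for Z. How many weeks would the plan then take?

24

Originally the plan takes 21 weeks.
With Z inserted, A now waits for max(N, Z).
New critical path: N→Z→A = 7+8+9 = 24 ⇒ 24 weeks.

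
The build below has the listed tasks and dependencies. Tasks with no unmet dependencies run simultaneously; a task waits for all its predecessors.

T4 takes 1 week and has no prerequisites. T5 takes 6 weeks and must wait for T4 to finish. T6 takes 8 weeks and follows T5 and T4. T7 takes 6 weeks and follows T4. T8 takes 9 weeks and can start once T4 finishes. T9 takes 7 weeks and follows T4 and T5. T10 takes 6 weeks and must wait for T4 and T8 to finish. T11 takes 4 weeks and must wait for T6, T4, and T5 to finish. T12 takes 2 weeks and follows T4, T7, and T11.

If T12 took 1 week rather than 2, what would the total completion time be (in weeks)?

20

Actual critical path: T4→T5→T6→T11→T12 = 1+6+8+4+2 = 21 ⇒ 21 weeks.
T12 is on the critical path; changing it to 1 makes that path 20 weeks.
That remains the longest chain; total 20 weeks.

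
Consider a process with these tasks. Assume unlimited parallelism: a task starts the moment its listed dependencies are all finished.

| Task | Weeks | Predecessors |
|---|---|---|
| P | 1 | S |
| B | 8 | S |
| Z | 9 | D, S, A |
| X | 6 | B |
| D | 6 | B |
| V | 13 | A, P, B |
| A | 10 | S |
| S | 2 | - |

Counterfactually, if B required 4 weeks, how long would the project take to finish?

25

As given, the longest chain is S→B→D→Z = 2+8+6+9 = 25, so the finish is 25 weeks.
Since B is critical, the -4 change carries straight to that chain (now 21 weeks).
The binding chain switches to S→A→V = 2+10+13 = 25; finish 25 weeks.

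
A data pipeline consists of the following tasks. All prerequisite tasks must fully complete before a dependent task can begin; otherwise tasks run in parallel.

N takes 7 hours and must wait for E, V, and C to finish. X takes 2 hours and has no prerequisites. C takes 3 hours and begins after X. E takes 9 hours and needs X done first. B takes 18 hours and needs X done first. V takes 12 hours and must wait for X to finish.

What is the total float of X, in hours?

0

The longest chain is X→V→N = 2+12+7 = 21; overall finish 21 hours.
X finishes as early as 2 and must finish by 2.
So X can slip 2 − 2 = 0 hours.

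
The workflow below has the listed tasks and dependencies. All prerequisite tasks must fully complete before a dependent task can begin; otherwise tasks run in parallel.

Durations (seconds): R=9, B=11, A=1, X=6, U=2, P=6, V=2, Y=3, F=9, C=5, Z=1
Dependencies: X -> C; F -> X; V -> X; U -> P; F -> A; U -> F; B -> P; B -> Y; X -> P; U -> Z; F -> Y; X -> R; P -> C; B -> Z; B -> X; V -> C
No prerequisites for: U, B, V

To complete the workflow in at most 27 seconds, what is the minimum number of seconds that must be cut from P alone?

Current finish: 28 seconds; target: 27.
P is on every critical path, so each second cut from P cuts the finish by one (this holds down to a finish of 26).
Need 28 − 27 = 1 second off P → P becomes 5 seconds, finish becomes 27.

1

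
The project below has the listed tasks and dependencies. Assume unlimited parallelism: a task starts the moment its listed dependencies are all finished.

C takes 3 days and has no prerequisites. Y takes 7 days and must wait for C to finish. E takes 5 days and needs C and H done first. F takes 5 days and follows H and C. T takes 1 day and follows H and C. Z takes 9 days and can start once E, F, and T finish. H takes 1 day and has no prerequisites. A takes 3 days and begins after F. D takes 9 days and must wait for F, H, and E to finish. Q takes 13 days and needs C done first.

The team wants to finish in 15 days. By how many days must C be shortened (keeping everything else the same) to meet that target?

Current finish: 17 days; target: 15.
C is on every critical path, so each day cut from C cuts the finish by one (this holds down to a finish of 15).
Need 17 − 15 = 2 days off C → C becomes 1 day, finish becomes 15.

2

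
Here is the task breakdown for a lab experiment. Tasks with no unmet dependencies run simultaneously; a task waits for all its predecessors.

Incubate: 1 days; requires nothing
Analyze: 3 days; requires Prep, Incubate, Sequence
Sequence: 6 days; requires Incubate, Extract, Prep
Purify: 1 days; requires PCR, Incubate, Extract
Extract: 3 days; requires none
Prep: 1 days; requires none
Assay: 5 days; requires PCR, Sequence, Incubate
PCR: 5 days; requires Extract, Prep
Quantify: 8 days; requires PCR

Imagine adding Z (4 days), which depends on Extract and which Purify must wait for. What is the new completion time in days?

16

Originally the project takes 16 days.
With Z inserted, Purify now waits for max(PCR, Incubate, Extract, Z).
New critical path: Extract→PCR→Quantify = 3+5+8 = 16 ⇒ 16 days.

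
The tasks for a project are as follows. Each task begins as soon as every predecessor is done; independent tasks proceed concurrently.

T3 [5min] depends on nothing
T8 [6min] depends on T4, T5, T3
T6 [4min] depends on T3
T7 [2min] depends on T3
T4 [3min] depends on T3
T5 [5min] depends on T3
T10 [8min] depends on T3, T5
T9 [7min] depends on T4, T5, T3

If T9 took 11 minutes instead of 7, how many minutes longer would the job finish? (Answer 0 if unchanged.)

3

The binding path is T3→T5→T10 = 5+5+8 = 18; finish at 18 minutes.
T9 is off the critical path — its longest chain is 17 minutes, giving 1 of slack.
The binding chain switches to T3→T5→T9 = 5+5+11 = 21; finish 21 minutes.
Change in finish: 21 − 18 = +3 minutes.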